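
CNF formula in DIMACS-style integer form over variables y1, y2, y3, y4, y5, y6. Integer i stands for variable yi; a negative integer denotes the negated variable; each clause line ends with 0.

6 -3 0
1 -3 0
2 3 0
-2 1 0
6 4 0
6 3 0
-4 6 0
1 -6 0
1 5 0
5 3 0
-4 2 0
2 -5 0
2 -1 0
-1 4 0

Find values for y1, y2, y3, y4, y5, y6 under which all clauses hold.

Try y1 = True.
  then y2 is forced to True.
  then y4 is forced to True.
  then y6 is forced to True.
Branch on y3: take y3 = True.
y5 is now unconstrained; take y5 = True.
Every clause has at least one true literal under this assignment.
Check each clause:
  1. (~y3 | y6) — y6 is true.
  2. (~y3 | y1) — y1 is true.
  3. (y2 | y3) — y2 is true.
  4. (~y2 | y1) — y1 is true.
  5. (y4 | y6) — y4 is true.
  6. (y3 | y6) — y3 is true.
  7. (y6 | ~y4) — y6 is true.
  8. (y1 | ~y6) — y1 is true.
  9. (y1 | y5) — y1 is true.
  10. (y3 | y5) — y3 is true.
  11. (y2 | ~y4) — y2 is true.
  12. (~y5 | y2) — y2 is true.
  13. (y2 | ~y1) — y2 is true.
  14. (~y1 | y4) — y4 is true.

y1=True, y2=True, y3=True, y4=True, y5=True, y6=True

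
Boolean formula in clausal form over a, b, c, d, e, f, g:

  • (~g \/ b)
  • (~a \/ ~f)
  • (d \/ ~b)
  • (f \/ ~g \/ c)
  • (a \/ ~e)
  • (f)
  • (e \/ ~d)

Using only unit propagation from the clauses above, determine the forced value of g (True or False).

(f) is a unit clause: f = True.
In (~a \/ ~f), ~f is now false; ~a must hold, so a = False.
(~e \/ a) with a = False leaves only ~e, so e = False.
(e \/ ~d): since e = False, the clause reduces to (~d). d = False.
From (d \/ ~b) and d = False: b = False.
(b \/ ~g): since b = False, the clause reduces to (~g). g = False.

False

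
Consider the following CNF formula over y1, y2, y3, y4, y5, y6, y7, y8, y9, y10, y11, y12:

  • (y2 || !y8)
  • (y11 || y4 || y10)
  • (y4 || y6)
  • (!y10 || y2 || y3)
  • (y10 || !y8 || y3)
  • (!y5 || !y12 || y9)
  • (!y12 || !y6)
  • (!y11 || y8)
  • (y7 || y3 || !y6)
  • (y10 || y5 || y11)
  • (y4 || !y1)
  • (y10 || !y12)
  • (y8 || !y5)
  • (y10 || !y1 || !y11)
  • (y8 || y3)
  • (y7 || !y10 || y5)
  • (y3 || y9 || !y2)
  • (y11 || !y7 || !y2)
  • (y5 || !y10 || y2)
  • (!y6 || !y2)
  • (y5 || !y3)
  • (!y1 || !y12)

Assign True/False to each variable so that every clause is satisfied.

y1=T  y2=T  y3=T  y4=T  y5=T  y6=F  y7=F  y8=T  y9=F  y10=F  y11=F  y12=F

Check each clause:
  1. (!y8 || y2) — y2 is true.
  2. (y10 || y11 || y4) — y4 is true.
  3. (y6 || y4) — y4 is true.
  4. (y3 || !y10 || y2) — y2 is true.
  5. (!y8 || y3 || y10) — y3 is true.
  6. (y9 || !y12 || !y5) — !y12 is true.
  7. (!y12 || !y6) — !y6 is true.
  8. (y8 || !y11) — y8 is true.
  9. (!y6 || y3 || y7) — !y6 is true.
  10. (y5 || y11 || y10) — y5 is true.
  11. (!y1 || y4) — y4 is true.
  12. (!y12 || y10) — !y12 is true.
  13. (!y5 || y8) — y8 is true.
  14. (y10 || !y1 || !y11) — !y11 is true.
  15. (y3 || y8) — y8 is true.
  16. (y5 || !y10 || y7) — y5 is true.
  17. (y9 || y3 || !y2) — y3 is true.
  18. (!y2 || y11 || !y7) — !y7 is true.
  19. (y2 || !y10 || y5) — y2 is true.
  20. (!y6 || !y2) — !y6 is true.
  21. (!y3 || y5) — y5 is true.
  22. (!y12 || !y1) — !y12 is true.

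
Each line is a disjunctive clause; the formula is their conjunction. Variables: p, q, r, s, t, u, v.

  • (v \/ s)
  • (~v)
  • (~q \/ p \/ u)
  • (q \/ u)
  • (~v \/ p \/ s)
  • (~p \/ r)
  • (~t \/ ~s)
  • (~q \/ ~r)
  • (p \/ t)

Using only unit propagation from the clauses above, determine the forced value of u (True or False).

True

Unit clause (~v) sets v = False.
In (v \/ s), v is now false; s must hold, so s = True.
From (~s \/ ~t) and s = True: t = False.
(p \/ t): since t = False, the clause reduces to (p). p = True.
(~p \/ r) with p = True leaves only r, so r = True.
From (~r \/ ~q) and r = True: q = False.
In (q \/ u), q is now false; u must hold, so u = True.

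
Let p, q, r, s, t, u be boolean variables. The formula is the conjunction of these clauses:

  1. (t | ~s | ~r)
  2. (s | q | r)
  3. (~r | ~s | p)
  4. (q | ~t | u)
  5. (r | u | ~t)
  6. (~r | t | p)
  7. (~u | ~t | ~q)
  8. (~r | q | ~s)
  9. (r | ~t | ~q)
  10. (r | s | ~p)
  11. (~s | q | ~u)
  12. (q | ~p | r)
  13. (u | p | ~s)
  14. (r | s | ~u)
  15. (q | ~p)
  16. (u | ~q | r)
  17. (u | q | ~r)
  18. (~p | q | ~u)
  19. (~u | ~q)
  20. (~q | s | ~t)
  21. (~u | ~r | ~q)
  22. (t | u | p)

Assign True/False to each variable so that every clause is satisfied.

p = True, q = True, r = True, s = False, t = False, u = False

Check each clause:
  1. (t | ~s | ~r) — ~s is true.
  2. (s | r | q) — q is true.
  3. (p | ~s | ~r) — p is true.
  4. (u | q | ~t) — q is true.
  5. (u | ~t | r) — r is true.
  6. (~r | p | t) — p is true.
  7. (~q | ~t | ~u) — ~u is true.
  8. (q | ~s | ~r) — q is true.
  9. (~t | ~q | r) — r is true.
  10. (~p | r | s) — r is true.
  11. (q | ~s | ~u) — q is true.
  12. (q | r | ~p) — q is true.
  13. (u | ~s | p) — p is true.
  14. (~u | r | s) — ~u is true.
  15. (~p | q) — q is true.
  16. (r | ~q | u) — r is true.
  17. (~r | q | u) — q is true.
  18. (~u | ~p | q) — ~u is true.
  19. (~u | ~q) — ~u is true.
  20. (s | ~t | ~q) — ~t is true.
  21. (~q | ~u | ~r) — ~u is true.
  22. (p | t | u) — p is true.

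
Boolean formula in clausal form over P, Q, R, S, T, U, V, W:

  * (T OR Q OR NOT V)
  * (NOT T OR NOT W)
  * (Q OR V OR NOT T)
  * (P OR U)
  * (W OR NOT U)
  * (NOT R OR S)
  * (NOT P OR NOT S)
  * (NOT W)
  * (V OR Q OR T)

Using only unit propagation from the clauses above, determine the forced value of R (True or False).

False

(NOT W) stands alone — W = False.
From (W OR NOT U) and W = False: U = False.
From (U OR P) and U = False: P = True.
From (NOT S OR NOT P) and P = True: S = False.
(NOT R OR S): since S = False, the clause reduces to (NOT R). R = False.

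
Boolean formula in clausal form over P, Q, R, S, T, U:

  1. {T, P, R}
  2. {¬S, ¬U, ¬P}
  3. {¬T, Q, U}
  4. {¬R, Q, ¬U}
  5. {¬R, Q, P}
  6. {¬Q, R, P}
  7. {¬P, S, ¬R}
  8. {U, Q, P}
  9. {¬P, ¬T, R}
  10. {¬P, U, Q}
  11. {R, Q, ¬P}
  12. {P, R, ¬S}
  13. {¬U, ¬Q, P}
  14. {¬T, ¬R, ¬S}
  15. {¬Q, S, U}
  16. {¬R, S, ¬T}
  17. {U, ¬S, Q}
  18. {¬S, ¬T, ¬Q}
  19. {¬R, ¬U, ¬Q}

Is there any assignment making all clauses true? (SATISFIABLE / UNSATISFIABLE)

SATISFIABLE

Branch on P: take P = True.
Set Q = True and propagate.
Try R = True.
  then S is forced to True.
  then U is forced to False.
  then T is forced to False.
So P=True, Q=True, R=True, S=True, T=False, U=False is a satisfying assignment.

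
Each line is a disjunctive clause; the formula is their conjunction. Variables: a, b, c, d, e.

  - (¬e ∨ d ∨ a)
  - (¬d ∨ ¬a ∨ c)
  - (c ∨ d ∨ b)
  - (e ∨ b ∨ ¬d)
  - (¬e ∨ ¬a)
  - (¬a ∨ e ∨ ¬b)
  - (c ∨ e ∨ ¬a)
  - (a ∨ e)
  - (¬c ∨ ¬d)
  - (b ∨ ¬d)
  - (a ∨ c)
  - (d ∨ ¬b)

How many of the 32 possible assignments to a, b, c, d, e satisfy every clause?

1

The models are:
  a=T b=F c=T d=F e=F
That's 1 in total.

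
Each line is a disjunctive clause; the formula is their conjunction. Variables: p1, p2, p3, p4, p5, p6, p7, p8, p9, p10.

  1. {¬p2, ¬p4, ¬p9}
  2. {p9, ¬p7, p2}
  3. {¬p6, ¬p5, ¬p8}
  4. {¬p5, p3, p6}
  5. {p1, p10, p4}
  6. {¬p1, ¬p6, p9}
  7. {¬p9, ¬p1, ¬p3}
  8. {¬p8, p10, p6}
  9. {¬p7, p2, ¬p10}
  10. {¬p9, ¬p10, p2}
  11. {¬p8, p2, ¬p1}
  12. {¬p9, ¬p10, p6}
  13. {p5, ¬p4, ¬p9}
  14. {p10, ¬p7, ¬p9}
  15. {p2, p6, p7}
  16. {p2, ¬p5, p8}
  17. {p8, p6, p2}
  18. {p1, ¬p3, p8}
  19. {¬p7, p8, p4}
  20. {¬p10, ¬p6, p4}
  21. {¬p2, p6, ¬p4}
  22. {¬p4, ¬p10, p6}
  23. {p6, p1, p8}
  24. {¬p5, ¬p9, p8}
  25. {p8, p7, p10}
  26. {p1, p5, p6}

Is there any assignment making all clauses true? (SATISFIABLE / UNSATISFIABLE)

SATISFIABLE

Try p1 = False.
Set p2 = True and propagate.
Set p3 = True and propagate.
  then p8 is forced to True.
For the remaining variables, p4 = False, p5 = True, p6 = False, p7 = True, p9 = False, p10 = True works.
Every clause has at least one true literal under this assignment.
So p1=F  p2=T  p3=T  p4=F  p5=T  p6=F  p7=T  p8=T  p9=F  p10=T is a satisfying assignment.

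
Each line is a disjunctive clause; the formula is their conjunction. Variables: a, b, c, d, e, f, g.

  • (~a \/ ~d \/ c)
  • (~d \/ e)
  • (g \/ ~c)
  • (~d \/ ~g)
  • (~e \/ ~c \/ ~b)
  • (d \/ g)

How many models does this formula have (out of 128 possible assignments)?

Split on d, then c.
  d=1, c=1: a clause becomes empty — 0.
  d=1, c=0: remaining (a,b,e,f,g) ∈ {(0,0,1,0,0); (0,0,1,1,0); (0,1,1,0,0); (0,1,1,1,0)} — 4.
  d=0, c=1: a, f free; 3 ways for (b,e,g) × 2^2 = 12.
  d=0, c=0: forces g=1; a, b, e, f free → 2^4 = 16.
Total: 0 + 4 + 12 + 16 = 32.

32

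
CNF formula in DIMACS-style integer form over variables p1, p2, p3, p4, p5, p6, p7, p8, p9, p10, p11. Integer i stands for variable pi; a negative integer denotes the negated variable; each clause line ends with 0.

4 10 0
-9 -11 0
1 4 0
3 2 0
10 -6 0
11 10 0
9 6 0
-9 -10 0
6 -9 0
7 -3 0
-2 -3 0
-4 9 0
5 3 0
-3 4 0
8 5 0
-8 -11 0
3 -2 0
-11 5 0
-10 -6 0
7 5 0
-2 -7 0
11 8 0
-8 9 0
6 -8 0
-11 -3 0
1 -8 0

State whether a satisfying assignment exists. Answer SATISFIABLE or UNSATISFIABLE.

p3 = True:
  propagation gives p7=True, p2=False, p4=True, p9=True; an empty clause results — contradiction.
p3 = False:
  propagation gives p2=True; an empty clause results — contradiction.
Every branch closes, so no satisfying assignment exists.

UNSATISFIABLE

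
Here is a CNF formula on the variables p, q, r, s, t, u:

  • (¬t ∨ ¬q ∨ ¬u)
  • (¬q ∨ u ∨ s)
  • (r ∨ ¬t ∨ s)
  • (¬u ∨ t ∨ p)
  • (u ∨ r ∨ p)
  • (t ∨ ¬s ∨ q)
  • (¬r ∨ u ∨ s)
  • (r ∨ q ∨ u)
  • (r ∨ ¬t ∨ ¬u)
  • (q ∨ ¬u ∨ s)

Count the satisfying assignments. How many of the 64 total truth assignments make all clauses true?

14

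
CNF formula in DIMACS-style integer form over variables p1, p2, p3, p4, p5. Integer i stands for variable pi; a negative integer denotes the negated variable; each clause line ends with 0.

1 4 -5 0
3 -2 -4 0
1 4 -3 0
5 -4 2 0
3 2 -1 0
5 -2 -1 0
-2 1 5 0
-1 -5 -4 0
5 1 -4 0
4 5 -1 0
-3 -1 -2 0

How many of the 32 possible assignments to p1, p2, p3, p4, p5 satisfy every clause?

The models are:
  p1=F p2=F p3=F p4=F p5=F
  p1=F p2=F p3=F p4=T p5=T
  p1=F p2=F p3=T p4=T p5=T
  p1=F p2=T p3=T p4=T p5=T
  p1=T p2=F p3=T p4=F p5=T
  p1=T p2=T p3=F p4=F p5=T
Count: 6.

6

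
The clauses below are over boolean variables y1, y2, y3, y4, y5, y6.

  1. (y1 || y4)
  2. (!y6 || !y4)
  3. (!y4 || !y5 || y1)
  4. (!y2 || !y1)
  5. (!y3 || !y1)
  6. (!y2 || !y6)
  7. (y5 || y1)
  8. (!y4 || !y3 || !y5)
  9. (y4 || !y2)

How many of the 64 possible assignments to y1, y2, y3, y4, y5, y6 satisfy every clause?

6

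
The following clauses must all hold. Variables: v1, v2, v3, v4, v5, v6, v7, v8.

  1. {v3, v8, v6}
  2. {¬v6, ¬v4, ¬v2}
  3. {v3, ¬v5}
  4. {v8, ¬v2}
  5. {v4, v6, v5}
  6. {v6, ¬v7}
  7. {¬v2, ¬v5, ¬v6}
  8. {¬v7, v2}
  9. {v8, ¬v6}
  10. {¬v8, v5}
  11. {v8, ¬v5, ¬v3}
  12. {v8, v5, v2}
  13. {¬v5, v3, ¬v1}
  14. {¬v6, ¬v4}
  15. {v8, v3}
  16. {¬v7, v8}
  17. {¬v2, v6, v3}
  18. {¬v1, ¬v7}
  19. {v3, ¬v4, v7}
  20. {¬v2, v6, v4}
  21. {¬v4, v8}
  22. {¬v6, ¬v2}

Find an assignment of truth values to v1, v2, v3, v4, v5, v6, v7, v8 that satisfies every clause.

Try v1 = True.
  then v7 is forced to False.
Set v2 = False and propagate.
For the remaining variables, v3 = True, v4 = False, v5 = True, v6 = False, v8 = True works.

v1 = 1, v2 = 0, v3 = 1, v4 = 0, v5 = 1, v6 = 0, v7 = 0, v8 = 1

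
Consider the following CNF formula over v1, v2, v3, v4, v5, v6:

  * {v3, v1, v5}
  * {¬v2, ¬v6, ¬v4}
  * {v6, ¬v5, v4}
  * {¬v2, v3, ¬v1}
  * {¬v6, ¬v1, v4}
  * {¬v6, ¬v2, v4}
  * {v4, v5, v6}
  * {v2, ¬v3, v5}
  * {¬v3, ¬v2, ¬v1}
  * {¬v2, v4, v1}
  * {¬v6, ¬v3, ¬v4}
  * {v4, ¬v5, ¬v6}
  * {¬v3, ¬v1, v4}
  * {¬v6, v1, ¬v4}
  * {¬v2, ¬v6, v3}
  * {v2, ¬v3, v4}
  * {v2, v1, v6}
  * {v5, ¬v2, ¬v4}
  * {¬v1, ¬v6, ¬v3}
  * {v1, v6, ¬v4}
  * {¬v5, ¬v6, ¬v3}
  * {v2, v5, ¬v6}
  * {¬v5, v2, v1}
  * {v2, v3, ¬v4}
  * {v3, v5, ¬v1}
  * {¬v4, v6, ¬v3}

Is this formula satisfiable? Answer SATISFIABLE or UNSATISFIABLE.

UNSATISFIABLE

v4 = True:
  v3 = True:
    propagation gives v6=False; an empty clause results — contradiction.
  v3 = False:
    propagation gives v2=True, v6=False, v1=False; an empty clause results — contradiction.
v4 = False:
  v1 = True:
    propagation gives v6=False, v5=False; an empty clause results — contradiction.
  v1 = False:
    propagation gives v2=False, v3=False, v5=True; an empty clause results — contradiction.
Every branch closes, so no satisfying assignment exists.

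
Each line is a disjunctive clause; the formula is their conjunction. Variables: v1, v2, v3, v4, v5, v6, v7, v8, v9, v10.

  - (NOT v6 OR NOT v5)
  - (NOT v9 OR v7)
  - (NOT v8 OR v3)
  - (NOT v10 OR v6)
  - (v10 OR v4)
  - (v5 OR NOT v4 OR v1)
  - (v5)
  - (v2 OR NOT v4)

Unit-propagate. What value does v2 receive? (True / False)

True

(v5) stands alone — v5 = True.
(NOT v6 OR NOT v5) with v5 = True leaves only NOT v6, so v6 = False.
(v6 OR NOT v10): since v6 = False, the clause reduces to (NOT v10). v10 = False.
In (v10 OR v4), v10 is now false; v4 must hold, so v4 = True.
From (v2 OR NOT v4) and v4 = True: v2 = True.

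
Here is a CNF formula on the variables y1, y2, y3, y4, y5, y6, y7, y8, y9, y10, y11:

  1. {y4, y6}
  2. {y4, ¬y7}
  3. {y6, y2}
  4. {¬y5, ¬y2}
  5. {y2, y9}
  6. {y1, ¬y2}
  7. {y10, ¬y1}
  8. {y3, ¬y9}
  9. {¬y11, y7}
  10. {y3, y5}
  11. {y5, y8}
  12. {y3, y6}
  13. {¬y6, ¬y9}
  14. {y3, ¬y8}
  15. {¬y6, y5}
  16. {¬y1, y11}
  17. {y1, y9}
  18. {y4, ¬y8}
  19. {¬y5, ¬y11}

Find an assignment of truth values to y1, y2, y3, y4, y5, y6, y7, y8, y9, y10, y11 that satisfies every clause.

y3 occurs only positively in the remaining clauses — set y3 = True.
Pure literal: y4 appears only positively; assign y4 = True.
Try y1 = True.
  then y10 is forced to True.
  then y11 is forced to True.
  then y7 is forced to True.
  then y5 is forced to False.
  then y8 is forced to True.
  then y6 is forced to False.
  then y2 is forced to True.
y9 is now unconstrained; take y9 = True.
Every clause has at least one true literal under this assignment.

y1=True, y2=True, y3=True, y4=True, y5=False, y6=False, y7=True, y8=True, y9=True, y10=True, y11=True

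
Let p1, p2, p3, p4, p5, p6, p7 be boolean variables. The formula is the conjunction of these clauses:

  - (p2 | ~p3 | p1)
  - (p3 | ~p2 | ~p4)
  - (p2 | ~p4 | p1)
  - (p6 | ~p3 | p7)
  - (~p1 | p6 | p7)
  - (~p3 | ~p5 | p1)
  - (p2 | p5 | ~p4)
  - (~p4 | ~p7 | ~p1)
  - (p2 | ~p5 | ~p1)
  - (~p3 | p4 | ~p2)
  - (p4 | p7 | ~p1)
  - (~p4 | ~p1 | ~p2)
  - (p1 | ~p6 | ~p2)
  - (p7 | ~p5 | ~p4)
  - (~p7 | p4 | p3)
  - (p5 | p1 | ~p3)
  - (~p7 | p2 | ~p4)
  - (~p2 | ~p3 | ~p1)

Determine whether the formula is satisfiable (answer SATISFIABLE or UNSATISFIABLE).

SATISFIABLE

Try p1 = False.
Branch on p2: take p2 = False.
  then p3 is forced to False.
  then p4 is forced to False.
  then p7 is forced to False.
p5, p6 are now unconstrained; take p5 = False, p6 = False.
Every clause has at least one true literal under this assignment.
So p1 = F, p2 = F, p3 = F, p4 = F, p5 = F, p6 = F, p7 = F is a satisfying assignment.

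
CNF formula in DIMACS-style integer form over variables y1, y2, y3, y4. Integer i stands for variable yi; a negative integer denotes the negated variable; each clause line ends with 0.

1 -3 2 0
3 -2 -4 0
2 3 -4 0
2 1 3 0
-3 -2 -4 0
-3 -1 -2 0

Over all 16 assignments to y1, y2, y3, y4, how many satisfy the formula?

Satisfying assignments:
  y1=F y2=T y3=F y4=F
  y1=F y2=T y3=T y4=F
  y1=T y2=F y3=F y4=F
  y1=T y2=F y3=T y4=F
  y1=T y2=F y3=T y4=T
  y1=T y2=T y3=F y4=F
That's 6 in total.

6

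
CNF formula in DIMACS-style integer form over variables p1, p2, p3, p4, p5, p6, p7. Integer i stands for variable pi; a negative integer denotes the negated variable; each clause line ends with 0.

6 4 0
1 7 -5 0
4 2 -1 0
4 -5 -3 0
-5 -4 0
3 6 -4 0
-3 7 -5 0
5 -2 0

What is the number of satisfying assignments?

Case analysis on p4 and p5:
  p4=T, p5=T: a clause becomes empty — 0.
  p4=T, p5=F: p1, p7 free; 3 ways for (p2,p3,p6) × 2^2 = 12.
  p4=F, p5=T: remaining (p1,p2,p3,p6,p7) ∈ {(F,F,F,T,T); (F,T,F,T,T); (T,T,F,T,F); (T,T,F,T,T)} — 4.
  p4=F, p5=F: remaining (p1,p2,p3,p6,p7) ∈ {(F,F,F,T,F); (F,F,F,T,T); (F,F,T,T,F); (F,F,T,T,T)} — 4.
Total: 0 + 12 + 4 + 4 = 20.

20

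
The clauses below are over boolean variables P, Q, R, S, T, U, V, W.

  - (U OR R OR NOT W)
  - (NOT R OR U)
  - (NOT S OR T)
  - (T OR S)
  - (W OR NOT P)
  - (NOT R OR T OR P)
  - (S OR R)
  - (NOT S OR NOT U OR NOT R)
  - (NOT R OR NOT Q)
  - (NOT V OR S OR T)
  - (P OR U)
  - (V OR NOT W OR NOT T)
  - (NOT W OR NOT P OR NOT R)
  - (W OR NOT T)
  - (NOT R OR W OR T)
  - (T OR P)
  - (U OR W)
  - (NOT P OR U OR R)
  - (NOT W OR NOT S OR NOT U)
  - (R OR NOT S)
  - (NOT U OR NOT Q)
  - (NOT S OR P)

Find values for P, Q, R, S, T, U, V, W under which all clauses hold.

Q occurs only negated in the remaining clauses — set Q = False.
Try P = False.
  then U is forced to True.
  then T is forced to True.
  then W is forced to True.
  then V is forced to True.
  then S is forced to False.
  then R is forced to True.
Check each clause:
  1. (R OR NOT W OR U) — R is true.
  2. (NOT R OR U) — U is true.
  3. (T OR NOT S) — NOT S is true.
  4. (S OR T) — T is true.
  5. (NOT P OR W) — W is true.
  6. (T OR NOT R OR P) — T is true.
  7. (S OR R) — R is true.
  8. (NOT S OR NOT R OR NOT U) — NOT S is true.
  9. (NOT R OR NOT Q) — NOT Q is true.
  10. (T OR S OR NOT V) — T is true.
  11. (P OR U) — U is true.
  12. (V OR NOT T OR NOT W) — V is true.
  13. (NOT W OR NOT R OR NOT P) — NOT P is true.
  14. (W OR NOT T) — W is true.
  15. (W OR T OR NOT R) — W is true.
  16. (T OR P) — T is true.
  17. (W OR U) — W is true.
  18. (U OR R OR NOT P) — R is true.
  19. (NOT S OR NOT W OR NOT U) — NOT S is true.
  20. (R OR NOT S) — R is true.
  21. (NOT Q OR NOT U) — NOT Q is true.
  22. (P OR NOT S) — NOT S is true.

P=False  Q=False  R=True  S=False  T=True  U=True  V=True  W=True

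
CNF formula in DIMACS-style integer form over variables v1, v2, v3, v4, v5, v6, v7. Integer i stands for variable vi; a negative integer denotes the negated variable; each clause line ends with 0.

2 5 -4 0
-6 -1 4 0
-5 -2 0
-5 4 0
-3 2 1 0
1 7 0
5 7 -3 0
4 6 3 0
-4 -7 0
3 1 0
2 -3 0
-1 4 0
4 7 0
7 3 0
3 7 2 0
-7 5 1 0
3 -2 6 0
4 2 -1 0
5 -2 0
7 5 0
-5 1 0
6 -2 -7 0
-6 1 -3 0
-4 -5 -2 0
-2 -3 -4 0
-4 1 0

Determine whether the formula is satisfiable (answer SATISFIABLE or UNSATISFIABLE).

UNSATISFIABLE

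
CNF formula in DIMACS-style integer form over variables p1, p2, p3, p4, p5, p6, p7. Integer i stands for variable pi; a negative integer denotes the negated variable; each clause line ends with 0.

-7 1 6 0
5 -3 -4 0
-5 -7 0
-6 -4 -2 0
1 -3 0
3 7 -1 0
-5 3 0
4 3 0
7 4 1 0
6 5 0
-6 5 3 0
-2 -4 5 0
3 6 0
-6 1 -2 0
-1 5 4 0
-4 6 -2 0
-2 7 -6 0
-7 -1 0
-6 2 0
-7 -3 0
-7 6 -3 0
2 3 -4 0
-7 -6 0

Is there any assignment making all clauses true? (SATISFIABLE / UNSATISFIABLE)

SATISFIABLE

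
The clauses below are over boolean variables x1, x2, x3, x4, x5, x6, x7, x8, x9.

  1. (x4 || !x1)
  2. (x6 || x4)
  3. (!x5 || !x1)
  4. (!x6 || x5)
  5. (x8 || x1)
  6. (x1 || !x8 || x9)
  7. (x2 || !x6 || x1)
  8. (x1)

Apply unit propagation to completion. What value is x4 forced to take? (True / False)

True

Unit clause (x1) sets x1 = True.
From (!x1 || x4) and x1 = True: x4 = True.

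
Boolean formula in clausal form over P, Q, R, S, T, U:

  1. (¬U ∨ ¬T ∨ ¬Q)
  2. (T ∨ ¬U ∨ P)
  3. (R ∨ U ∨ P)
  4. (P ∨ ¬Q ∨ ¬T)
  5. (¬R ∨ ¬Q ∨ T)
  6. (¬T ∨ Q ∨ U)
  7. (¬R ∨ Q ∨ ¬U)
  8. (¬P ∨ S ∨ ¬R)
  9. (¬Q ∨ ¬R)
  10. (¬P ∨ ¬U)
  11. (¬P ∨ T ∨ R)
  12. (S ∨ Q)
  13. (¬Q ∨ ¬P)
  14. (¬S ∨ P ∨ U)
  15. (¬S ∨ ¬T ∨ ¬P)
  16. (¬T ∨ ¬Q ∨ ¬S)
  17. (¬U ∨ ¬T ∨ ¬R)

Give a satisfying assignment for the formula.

P=False  Q=False  R=False  S=True  T=True  U=True

Branch on P: take P = False.
Branch on Q: take Q = False.
  then S is forced to True.
  then U is forced to True.
  then T is forced to True.
  then R is forced to False.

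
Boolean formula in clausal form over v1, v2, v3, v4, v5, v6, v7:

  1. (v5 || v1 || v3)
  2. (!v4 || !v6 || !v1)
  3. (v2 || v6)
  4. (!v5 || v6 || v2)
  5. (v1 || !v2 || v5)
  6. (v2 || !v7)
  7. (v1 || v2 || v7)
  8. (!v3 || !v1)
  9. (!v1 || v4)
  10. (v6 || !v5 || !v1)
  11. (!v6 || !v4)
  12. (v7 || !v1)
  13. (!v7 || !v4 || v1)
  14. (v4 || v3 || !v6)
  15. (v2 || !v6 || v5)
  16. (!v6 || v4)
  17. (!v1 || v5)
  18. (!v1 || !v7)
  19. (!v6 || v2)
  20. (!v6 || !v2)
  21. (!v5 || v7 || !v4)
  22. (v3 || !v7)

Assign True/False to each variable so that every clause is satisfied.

v1 = False, v2 = True, v3 = False, v4 = False, v5 = True, v6 = False, v7 = False

Set v1 = False and propagate.
Try v2 = True.
  then v5 is forced to True.
  then v6 is forced to False.
For the remaining variables, v3 = False, v4 = False, v7 = False works.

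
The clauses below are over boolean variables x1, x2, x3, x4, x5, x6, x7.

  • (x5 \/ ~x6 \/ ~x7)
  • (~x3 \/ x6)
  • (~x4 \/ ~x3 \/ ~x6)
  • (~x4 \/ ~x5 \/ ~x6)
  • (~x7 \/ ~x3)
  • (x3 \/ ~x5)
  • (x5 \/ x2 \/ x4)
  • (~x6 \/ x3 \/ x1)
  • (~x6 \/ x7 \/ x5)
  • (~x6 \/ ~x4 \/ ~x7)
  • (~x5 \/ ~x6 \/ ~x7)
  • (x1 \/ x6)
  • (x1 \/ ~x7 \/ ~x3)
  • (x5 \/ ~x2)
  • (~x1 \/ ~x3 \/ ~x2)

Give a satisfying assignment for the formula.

x1 = T, x2 = F, x3 = F, x4 = T, x5 = F, x6 = F, x7 = F

Check each clause:
  1. (~x6 \/ x5 \/ ~x7) — ~x7 is true.
  2. (~x3 \/ x6) — ~x3 is true.
  3. (~x4 \/ ~x6 \/ ~x3) — ~x6 is true.
  4. (~x4 \/ ~x6 \/ ~x5) — ~x6 is true.
  5. (~x7 \/ ~x3) — ~x7 is true.
  6. (~x5 \/ x3) — ~x5 is true.
  7. (x5 \/ x2 \/ x4) — x4 is true.
  8. (x3 \/ x1 \/ ~x6) — x1 is true.
  9. (~x6 \/ x7 \/ x5) — ~x6 is true.
  10. (~x6 \/ ~x4 \/ ~x7) — ~x7 is true.
  11. (~x7 \/ ~x5 \/ ~x6) — ~x7 is true.
  12. (x1 \/ x6) — x1 is true.
  13. (~x7 \/ ~x3 \/ x1) — ~x7 is true.
  14. (~x2 \/ x5) — ~x2 is true.
  15. (~x3 \/ ~x1 \/ ~x2) — ~x3 is true.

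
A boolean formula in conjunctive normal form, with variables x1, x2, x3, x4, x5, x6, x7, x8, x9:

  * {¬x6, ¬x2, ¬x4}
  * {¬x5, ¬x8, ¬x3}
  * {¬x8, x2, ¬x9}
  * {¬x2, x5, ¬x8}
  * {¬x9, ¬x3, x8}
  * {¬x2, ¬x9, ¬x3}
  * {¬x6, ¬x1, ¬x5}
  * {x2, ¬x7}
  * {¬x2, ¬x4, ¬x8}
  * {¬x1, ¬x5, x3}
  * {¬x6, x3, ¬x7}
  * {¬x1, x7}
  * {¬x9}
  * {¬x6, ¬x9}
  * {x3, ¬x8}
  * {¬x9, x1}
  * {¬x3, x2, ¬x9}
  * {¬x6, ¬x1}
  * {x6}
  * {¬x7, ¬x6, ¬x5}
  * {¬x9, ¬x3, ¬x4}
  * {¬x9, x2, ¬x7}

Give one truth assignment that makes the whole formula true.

x1=False, x2=False, x3=True, x4=True, x5=True, x6=True, x7=False, x8=False, x9=False

Check each clause:
  1. {¬x2, ¬x4, ¬x6} — ¬x2 is true.
  2. {¬x8, ¬x3, ¬x5} — ¬x8 is true.
  3. {x2, ¬x8, ¬x9} — ¬x8 is true.
  4. {¬x2, x5, ¬x8} — ¬x8 is true.
  5. {¬x3, ¬x9, x8} — ¬x9 is true.
  6. {¬x3, ¬x9, ¬x2} — ¬x2 is true.
  7. {¬x6, ¬x5, ¬x1} — ¬x1 is true.
  8. {¬x7, x2} — ¬x7 is true.
  9. {¬x4, ¬x8, ¬x2} — ¬x8 is true.
  10. {¬x1, ¬x5, x3} — x3 is true.
  11. {x3, ¬x6, ¬x7} — ¬x7 is true.
  12. {x7, ¬x1} — ¬x1 is true.
  13. {¬x9} — ¬x9 is true.
  14. {¬x9, ¬x6} — ¬x9 is true.
  15. {¬x8, x3} — ¬x8 is true.
  16. {¬x9, x1} — ¬x9 is true.
  17. {¬x9, x2, ¬x3} — ¬x9 is true.
  18. {¬x6, ¬x1} — ¬x1 is true.
  19. {x6} — x6 is true.
  20. {¬x6, ¬x5, ¬x7} — ¬x7 is true.
  21. {¬x9, ¬x4, ¬x3} — ¬x9 is true.
  22. {¬x7, x2, ¬x9} — ¬x7 is true.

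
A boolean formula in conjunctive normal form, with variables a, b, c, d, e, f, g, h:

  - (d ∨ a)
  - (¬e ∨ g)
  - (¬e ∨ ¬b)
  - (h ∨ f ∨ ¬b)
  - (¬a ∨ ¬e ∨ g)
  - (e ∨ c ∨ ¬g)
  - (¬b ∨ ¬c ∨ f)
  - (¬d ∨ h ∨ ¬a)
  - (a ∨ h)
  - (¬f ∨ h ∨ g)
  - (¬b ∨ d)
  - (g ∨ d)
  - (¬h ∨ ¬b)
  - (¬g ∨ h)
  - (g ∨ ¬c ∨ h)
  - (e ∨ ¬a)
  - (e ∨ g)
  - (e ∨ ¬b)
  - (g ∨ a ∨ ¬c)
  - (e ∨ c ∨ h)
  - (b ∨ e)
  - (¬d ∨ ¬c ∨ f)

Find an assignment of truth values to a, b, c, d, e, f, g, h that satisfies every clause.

a=1, b=0, c=0, d=1, e=1, f=0, g=1, h=1

Check each clause:
  1. (a ∨ d) — a is true.
  2. (g ∨ ¬e) — g is true.
  3. (¬b ∨ ¬e) — ¬b is true.
  4. (f ∨ ¬b ∨ h) — h is true.
  5. (g ∨ ¬a ∨ ¬e) — g is true.
  6. (e ∨ ¬g ∨ c) — e is true.
  7. (f ∨ ¬b ∨ ¬c) — ¬c is true.
  8. (¬d ∨ h ∨ ¬a) — h is true.
  9. (a ∨ h) — h is true.
  10. (g ∨ h ∨ ¬f) — h is true.
  11. (¬b ∨ d) — d is true.
  12. (d ∨ g) — d is true.
  13. (¬b ∨ ¬h) — ¬b is true.
  14. (¬g ∨ h) — h is true.
  15. (¬c ∨ h ∨ g) — h is true.
  16. (¬a ∨ e) — e is true.
  17. (e ∨ g) — e is true.
  18. (e ∨ ¬b) — e is true.
  19. (a ∨ ¬c ∨ g) — a is true.
  20. (c ∨ e ∨ h) — h is true.
  21. (b ∨ e) — e is true.
  22. (¬c ∨ f ∨ ¬d) — ¬c is true.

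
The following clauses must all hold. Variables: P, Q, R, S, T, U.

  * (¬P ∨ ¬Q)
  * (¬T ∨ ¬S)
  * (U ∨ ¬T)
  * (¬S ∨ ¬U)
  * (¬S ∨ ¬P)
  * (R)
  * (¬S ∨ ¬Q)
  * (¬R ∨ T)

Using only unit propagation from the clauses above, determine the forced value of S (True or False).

(R) is a unit clause: R = True.
(¬R ∨ T): since R = True, the clause reduces to (T). T = True.
From (¬T ∨ ¬S) and T = True: S = False.

False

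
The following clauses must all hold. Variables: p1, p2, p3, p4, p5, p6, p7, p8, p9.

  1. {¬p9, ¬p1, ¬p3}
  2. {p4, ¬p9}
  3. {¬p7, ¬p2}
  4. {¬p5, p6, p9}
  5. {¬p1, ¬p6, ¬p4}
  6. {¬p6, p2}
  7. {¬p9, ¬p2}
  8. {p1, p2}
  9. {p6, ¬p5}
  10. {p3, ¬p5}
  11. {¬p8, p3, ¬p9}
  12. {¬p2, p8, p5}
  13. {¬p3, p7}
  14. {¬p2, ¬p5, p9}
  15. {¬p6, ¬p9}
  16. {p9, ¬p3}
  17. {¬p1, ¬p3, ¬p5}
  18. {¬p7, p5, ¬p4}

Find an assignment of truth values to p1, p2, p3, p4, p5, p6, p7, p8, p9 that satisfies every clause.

Set p1 = True and propagate.
For the remaining variables, p2 = False, p3 = False, p4 = True, p5 = False, p6 = False, p7 = False, p8 = False, p9 = True works.
Every clause has at least one true literal under this assignment.

p1=1, p2=0, p3=0, p4=1, p5=0, p6=0, p7=0, p8=0, p9=1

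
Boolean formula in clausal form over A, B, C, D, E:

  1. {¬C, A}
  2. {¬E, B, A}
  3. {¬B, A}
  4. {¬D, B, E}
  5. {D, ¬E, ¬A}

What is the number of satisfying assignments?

Split on A, then B.
  A=1, B=1: C free; 3 ways for (D,E) × 2^1 = 6.
  A=1, B=0: remaining (C,D,E) ∈ {(0,0,0); (0,1,1); (1,0,0); (1,1,1)} — 4.
  A=0, B=1: a clause becomes empty — 0.
  A=0, B=0: remaining (C,D,E) ∈ {(0,0,0)} — 1.
Total: 6 + 4 + 0 + 1 = 11.

11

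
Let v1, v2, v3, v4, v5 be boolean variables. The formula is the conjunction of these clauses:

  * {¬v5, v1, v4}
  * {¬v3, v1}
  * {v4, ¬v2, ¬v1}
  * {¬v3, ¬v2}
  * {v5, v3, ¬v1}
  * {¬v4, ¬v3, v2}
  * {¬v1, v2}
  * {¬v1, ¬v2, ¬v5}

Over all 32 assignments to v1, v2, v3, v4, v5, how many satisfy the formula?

Satisfying assignments:
  v1=F v2=F v3=F v4=F v5=F
  v1=F v2=F v3=F v4=T v5=F
  v1=F v2=F v3=F v4=T v5=T
  v1=F v2=T v3=F v4=F v5=F
  v1=F v2=T v3=F v4=T v5=F
  v1=F v2=T v3=F v4=T v5=T
Count: 6.

6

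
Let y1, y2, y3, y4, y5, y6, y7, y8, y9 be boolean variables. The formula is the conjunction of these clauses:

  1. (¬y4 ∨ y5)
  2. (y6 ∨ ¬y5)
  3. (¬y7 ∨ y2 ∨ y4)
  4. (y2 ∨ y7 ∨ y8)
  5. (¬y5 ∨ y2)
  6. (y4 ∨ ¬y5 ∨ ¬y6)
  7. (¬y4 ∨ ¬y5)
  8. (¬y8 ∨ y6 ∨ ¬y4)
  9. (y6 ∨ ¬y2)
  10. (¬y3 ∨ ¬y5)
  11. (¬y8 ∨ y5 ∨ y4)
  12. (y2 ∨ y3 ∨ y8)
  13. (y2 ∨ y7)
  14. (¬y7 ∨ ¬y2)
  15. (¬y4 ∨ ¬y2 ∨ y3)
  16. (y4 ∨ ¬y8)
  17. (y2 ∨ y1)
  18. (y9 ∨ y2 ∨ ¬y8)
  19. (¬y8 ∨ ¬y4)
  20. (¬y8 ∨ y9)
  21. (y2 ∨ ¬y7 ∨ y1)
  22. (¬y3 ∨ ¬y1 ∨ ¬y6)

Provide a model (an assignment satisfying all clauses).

Branch on y1: take y1 = True.
Set y2 = True and propagate.
  then y6 is forced to True.
  then y7 is forced to False.
  then y3 is forced to False.
  then y4 is forced to False.
  then y5 is forced to False.
  then y8 is forced to False.
y9 is now unconstrained; take y9 = False.

y1=T, y2=T, y3=F, y4=F, y5=F, y6=T, y7=F, y8=F, y9=F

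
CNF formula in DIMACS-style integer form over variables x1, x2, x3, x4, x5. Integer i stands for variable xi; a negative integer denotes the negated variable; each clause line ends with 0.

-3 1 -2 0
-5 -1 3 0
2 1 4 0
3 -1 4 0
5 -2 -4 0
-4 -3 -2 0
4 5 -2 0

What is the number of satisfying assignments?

Split on x2, then x4.
  x2=T, x4=T: remaining (x1,x3,x5) ∈ {(F,F,T)} — 1.
  x2=T, x4=F: remaining (x1,x3,x5) ∈ {(F,F,T); (T,T,T)} — 2.
  x2=F, x4=T: 7 of the 8 assignments to (x1,x3,x5) work.
  x2=F, x4=F: remaining (x1,x3,x5) ∈ {(T,T,F); (T,T,T)} — 2.
Total: 1 + 2 + 7 + 2 = 12.

12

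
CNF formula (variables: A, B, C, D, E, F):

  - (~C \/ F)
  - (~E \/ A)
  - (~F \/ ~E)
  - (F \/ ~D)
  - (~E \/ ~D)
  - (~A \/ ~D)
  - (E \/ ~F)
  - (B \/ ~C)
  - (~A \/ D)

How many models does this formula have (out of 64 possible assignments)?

The models are:
  A=F B=F C=F D=F E=F F=F
  A=F B=T C=F D=F E=F F=F
That's 2 in total.

2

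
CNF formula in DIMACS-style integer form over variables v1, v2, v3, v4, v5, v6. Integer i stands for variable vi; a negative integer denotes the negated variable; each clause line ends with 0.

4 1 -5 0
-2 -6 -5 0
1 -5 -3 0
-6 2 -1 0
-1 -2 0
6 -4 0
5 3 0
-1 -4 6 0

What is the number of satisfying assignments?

10

Case analysis on v1 and v5:
  v1=1, v5=1: remaining (v2,v3,v4,v6) ∈ {(0,0,0,0); (0,1,0,0)} — 2.
  v1=1, v5=0: remaining (v2,v3,v4,v6) ∈ {(0,1,0,0)} — 1.
  v1=0, v5=1: remaining (v2,v3,v4,v6) ∈ {(0,0,1,1)} — 1.
  v1=0, v5=0: v2 free; 3 ways for (v3,v4,v6) × 2^1 = 6.
Total: 2 + 1 + 1 + 6 = 10.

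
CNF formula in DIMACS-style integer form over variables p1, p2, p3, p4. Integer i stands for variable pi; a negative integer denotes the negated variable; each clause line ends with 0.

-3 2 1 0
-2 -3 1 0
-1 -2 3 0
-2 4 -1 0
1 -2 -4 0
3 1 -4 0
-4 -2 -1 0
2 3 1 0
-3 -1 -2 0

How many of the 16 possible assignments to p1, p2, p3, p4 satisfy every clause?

5

Satisfying assignments:
  p1=F p2=T p3=F p4=F
  p1=T p2=F p3=F p4=F
  p1=T p2=F p3=F p4=T
  p1=T p2=F p3=T p4=F
  p1=T p2=F p3=T p4=T
Count: 5.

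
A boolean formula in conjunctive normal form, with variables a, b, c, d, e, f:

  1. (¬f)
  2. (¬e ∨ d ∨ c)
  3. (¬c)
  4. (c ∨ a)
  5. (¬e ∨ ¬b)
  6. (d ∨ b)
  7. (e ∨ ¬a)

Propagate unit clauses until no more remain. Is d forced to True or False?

True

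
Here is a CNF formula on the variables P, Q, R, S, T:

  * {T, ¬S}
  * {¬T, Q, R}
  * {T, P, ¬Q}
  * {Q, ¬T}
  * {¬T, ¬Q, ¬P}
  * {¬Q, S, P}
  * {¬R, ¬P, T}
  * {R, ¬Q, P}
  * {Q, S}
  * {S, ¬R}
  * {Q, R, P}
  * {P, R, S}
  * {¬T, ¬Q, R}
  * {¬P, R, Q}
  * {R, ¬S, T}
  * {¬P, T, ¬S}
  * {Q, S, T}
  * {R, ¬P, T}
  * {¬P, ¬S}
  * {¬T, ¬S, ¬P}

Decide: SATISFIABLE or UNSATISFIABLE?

SATISFIABLE

Branch on P: take P = False.
Set Q = True and propagate.
  then T is forced to True.
  then S is forced to True.
  then R is forced to True.
So P=F  Q=T  R=T  S=T  T=T is a satisfying assignment.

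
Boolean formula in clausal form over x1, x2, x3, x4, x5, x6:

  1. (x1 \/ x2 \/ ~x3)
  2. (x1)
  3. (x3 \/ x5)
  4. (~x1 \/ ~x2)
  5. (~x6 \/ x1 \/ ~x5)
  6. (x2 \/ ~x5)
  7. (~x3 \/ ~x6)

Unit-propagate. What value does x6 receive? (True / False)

(x1) is a unit clause: x1 = True.
From (~x2 \/ ~x1) and x1 = True: x2 = False.
In (~x5 \/ x2), x2 is now false; ~x5 must hold, so x5 = False.
In (x3 \/ x5), x5 is now false; x3 must hold, so x3 = True.
From (~x6 \/ ~x3) and x3 = True: x6 = False.

False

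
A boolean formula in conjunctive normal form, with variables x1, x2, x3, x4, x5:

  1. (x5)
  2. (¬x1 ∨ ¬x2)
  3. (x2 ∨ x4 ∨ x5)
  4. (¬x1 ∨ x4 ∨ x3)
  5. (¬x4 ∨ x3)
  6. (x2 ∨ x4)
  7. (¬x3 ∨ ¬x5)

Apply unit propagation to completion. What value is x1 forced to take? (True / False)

False

Unit clause (x5) sets x5 = True.
From (¬x3 ∨ ¬x5) and x5 = True: x3 = False.
(¬x4 ∨ x3) with x3 = False leaves only ¬x4, so x4 = False.
(x3 ∨ x4 ∨ ¬x1): since x3 = False, x4 = False, the clause reduces to (¬x1). x1 = False.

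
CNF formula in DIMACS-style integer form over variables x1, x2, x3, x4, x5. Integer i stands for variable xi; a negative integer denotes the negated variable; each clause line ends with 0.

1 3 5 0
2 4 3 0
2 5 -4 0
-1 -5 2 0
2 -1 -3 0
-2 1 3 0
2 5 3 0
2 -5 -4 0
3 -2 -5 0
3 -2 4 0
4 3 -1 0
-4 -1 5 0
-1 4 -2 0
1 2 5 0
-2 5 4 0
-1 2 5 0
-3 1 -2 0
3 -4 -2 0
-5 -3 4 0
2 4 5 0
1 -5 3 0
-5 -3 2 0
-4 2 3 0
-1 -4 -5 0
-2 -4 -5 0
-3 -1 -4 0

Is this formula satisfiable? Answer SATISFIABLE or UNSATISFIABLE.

x2 = True:
  x3 = True:
    propagation gives x1=True, x4=True; an empty clause results — contradiction.
  x3 = False:
    propagation gives x1=True, x5=False, x4=True; an empty clause results — contradiction.
x2 = False:
  x5 = True:
    propagation gives x1=False, x4=False, x3=True; an empty clause results — contradiction.
  x5 = False:
    propagation gives x4=False; an empty clause results — contradiction.
Every branch closes, so no satisfying assignment exists.

UNSATISFIABLE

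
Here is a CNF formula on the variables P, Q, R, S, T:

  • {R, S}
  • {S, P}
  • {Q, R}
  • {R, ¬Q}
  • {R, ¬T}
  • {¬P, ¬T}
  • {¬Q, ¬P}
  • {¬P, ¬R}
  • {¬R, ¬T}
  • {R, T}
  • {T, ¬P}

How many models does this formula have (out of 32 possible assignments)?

2

The models are:
  P=0 Q=0 R=1 S=1 T=0
  P=0 Q=1 R=1 S=1 T=0
That's 2 in total.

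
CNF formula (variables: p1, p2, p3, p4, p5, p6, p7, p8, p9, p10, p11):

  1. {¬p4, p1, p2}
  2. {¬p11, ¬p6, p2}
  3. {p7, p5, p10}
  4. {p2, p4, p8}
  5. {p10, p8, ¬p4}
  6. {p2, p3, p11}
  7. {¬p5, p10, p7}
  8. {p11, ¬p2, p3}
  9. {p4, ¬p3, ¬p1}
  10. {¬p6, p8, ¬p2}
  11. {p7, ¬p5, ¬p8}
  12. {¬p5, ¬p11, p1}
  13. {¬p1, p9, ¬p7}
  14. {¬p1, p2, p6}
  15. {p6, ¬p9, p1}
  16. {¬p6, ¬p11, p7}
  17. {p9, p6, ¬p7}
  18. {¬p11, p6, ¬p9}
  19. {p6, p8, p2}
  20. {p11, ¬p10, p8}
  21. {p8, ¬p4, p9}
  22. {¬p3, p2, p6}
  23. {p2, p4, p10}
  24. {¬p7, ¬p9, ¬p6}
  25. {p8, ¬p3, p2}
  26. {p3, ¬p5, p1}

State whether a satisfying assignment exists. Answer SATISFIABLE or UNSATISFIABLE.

SATISFIABLE

Set p1 = False and propagate.
Branch on p2: take p2 = True.
Set p3 = True and propagate.
The remaining clauses are satisfied by p4 = True, p5 = False, p6 = True, p7 = False, p8 = True, p9 = False, p10 = True, p11 = False.
So p1=F, p2=T, p3=T, p4=T, p5=F, p6=T, p7=F, p8=T, p9=F, p10=T, p11=F is a satisfying assignment.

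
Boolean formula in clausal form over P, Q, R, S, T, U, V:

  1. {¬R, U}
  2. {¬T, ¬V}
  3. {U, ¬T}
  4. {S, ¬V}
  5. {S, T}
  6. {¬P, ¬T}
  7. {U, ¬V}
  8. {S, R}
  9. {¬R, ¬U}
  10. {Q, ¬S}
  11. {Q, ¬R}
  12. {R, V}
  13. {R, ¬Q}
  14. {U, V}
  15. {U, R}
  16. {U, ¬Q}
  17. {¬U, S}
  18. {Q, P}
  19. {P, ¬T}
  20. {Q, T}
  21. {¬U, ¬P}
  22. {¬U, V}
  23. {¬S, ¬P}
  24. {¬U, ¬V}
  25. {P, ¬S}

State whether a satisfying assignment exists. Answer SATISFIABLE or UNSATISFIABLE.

UNSATISFIABLE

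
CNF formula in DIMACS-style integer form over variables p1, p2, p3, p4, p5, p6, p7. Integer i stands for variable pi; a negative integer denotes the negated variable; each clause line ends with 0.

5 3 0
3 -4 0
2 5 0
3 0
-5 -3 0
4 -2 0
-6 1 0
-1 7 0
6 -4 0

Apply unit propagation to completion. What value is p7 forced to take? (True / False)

(p3) is a unit clause: p3 = True.
From (!p5 || !p3) and p3 = True: p5 = False.
In (p2 || p5), p5 is now false; p2 must hold, so p2 = True.
(p4 || !p2) with p2 = True leaves only p4, so p4 = True.
From (p6 || !p4) and p4 = True: p6 = True.
(p1 || !p6) with p6 = True leaves only p1, so p1 = True.
(!p1 || p7): since p1 = True, the clause reduces to (p7). p7 = True.

True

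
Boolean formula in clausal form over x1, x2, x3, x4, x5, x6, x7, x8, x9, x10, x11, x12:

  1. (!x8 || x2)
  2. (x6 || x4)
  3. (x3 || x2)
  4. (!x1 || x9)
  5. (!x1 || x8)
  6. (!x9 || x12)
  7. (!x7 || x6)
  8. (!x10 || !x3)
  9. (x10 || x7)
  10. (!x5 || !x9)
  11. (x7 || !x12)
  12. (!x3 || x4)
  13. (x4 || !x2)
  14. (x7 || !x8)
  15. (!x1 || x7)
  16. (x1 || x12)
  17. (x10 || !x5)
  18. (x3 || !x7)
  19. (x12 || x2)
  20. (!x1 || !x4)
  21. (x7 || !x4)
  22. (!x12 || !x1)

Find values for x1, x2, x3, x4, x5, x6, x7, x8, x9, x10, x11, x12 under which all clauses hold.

x5 occurs only negated in the remaining clauses — set x5 = False.
Pure literal: x6 appears only positively; assign x6 = True.
Set x1 = False and propagate.
  then x12 is forced to True.
  then x7 is forced to True.
  then x3 is forced to True.
  then x10 is forced to False.
  then x4 is forced to True.
For the remaining variables, x2 = True, x8 = False, x9 = True, x11 = True works.
Every clause has at least one true literal under this assignment.
Check each clause:
  1. (!x8 || x2) — !x8 is true.
  2. (x4 || x6) — x4 is true.
  3. (x2 || x3) — x2 is true.
  4. (!x1 || x9) — x9 is true.
  5. (x8 || !x1) — !x1 is true.
  6. (x12 || !x9) — x12 is true.
  7. (x6 || !x7) — x6 is true.
  8. (!x10 || !x3) — !x10 is true.
  9. (x10 || x7) — x7 is true.
  10. (!x5 || !x9) — !x5 is true.
  11. (x7 || !x12) — x7 is true.
  12. (x4 || !x3) — x4 is true.
  13. (x4 || !x2) — x4 is true.
  14. (x7 || !x8) — !x8 is true.
  15. (x7 || !x1) — !x1 is true.
  16. (x12 || x1) — x12 is true.
  17. (!x5 || x10) — !x5 is true.
  18. (x3 || !x7) — x3 is true.
  19. (x12 || x2) — x2 is true.
  20. (!x4 || !x1) — !x1 is true.
  21. (!x4 || x7) — x7 is true.
  22. (!x12 || !x1) — !x1 is true.

x1=0  x2=1  x3=1  x4=1  x5=0  x6=1  x7=1  x8=0  x9=1  x10=0  x11=1  x12=1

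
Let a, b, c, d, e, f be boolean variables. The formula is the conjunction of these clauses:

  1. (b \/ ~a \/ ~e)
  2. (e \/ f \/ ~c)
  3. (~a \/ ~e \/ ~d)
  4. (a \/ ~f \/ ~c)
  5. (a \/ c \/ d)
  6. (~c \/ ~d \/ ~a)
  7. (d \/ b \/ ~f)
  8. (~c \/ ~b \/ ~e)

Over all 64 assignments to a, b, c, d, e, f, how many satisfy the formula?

Split on a, then c.
  a=1, c=1: remaining (b,d,e,f) ∈ {(1,0,0,1)} — 1.
  a=1, c=0: 9 of the 16 assignments to (b,d,e,f) work.
  a=0, c=1: remaining (b,d,e,f) ∈ {(0,0,1,0); (0,1,1,0)} — 2.
  a=0, c=0: forces d=1; b, e, f free → 2^3 = 8.
Total: 1 + 9 + 2 + 8 = 20.

20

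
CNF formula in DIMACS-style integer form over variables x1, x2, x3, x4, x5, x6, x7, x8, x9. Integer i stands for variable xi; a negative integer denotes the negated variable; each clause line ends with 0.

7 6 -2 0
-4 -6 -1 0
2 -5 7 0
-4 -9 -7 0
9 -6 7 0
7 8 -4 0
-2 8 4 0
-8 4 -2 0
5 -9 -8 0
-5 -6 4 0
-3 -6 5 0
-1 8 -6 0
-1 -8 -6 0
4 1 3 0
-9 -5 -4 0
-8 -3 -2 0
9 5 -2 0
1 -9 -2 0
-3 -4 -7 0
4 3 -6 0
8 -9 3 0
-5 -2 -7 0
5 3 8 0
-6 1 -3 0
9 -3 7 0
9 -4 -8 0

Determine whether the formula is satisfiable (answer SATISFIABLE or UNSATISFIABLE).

SATISFIABLE

Try x1 = False.
The remaining clauses are satisfied by x2 = False, x3 = False, x4 = True, x5 = True, x6 = True, x7 = True, x8 = False, x9 = False.
So x1 = F, x2 = F, x3 = F, x4 = T, x5 = T, x6 = T, x7 = T, x8 = F, x9 = F is a satisfying assignment.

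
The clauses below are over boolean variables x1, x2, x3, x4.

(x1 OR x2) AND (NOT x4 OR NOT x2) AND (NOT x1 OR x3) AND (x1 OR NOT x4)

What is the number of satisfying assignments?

5

Satisfying assignments:
  x1=F x2=T x3=F x4=F
  x1=F x2=T x3=T x4=F
  x1=T x2=F x3=T x4=F
  x1=T x2=F x3=T x4=T
  x1=T x2=T x3=T x4=F
That's 5 in total.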